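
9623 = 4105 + 5518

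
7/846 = 7/846= 0.01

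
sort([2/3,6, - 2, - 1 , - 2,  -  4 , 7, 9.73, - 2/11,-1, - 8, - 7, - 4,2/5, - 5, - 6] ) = [ - 8, - 7, - 6,-5, - 4, - 4, - 2, - 2,- 1,-1, - 2/11, 2/5, 2/3 , 6,  7, 9.73 ]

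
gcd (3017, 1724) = 431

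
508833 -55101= 453732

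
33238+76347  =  109585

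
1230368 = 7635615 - 6405247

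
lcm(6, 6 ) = 6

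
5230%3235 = 1995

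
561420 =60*9357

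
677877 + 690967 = 1368844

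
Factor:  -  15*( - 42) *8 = 2^4*3^2*5^1*7^1 = 5040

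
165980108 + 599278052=765258160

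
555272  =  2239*248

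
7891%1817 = 623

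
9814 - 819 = 8995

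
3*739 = 2217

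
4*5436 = 21744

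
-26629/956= - 26629/956 = - 27.85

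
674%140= 114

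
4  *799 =3196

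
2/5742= 1/2871 = 0.00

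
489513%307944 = 181569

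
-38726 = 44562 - 83288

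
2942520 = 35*84072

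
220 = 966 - 746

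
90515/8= 90515/8 = 11314.38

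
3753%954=891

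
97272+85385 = 182657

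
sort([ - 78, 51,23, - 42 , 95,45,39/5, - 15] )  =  [ - 78, - 42, - 15, 39/5,23,  45, 51,95] 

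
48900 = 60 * 815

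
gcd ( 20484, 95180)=4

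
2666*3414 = 9101724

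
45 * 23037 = 1036665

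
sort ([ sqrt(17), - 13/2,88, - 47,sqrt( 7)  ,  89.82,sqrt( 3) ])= [ - 47, -13/2, sqrt( 3 ), sqrt ( 7) , sqrt(17),88, 89.82] 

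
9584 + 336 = 9920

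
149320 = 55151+94169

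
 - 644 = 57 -701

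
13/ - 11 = -2+9/11 = - 1.18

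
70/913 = 70/913 = 0.08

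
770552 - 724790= 45762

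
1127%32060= 1127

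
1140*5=5700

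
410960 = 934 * 440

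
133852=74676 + 59176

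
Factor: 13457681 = 19^1* 241^1*2939^1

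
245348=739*332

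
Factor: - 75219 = - 3^1 * 25073^1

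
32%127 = 32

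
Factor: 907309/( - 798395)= - 983/865=-5^ ( - 1 )*173^( - 1)*983^1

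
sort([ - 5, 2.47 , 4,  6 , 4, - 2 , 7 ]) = [ - 5 , - 2, 2.47, 4,4 , 6 , 7 ]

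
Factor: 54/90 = 3/5 =3^1*5^( - 1)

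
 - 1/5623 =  - 1/5623 = - 0.00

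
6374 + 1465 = 7839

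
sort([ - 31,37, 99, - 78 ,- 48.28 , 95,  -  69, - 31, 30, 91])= [ - 78, -69, - 48.28,-31,-31, 30, 37, 91,95, 99] 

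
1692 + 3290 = 4982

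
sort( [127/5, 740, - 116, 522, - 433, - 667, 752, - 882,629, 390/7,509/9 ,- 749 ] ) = [ - 882, - 749, - 667, - 433, - 116, 127/5, 390/7, 509/9, 522, 629,  740, 752]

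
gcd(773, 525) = 1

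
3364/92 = 841/23= 36.57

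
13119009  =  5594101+7524908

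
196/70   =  2+4/5 = 2.80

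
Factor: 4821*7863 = 37907523 = 3^2*1607^1 * 2621^1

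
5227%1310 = 1297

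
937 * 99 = 92763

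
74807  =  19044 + 55763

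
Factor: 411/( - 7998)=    - 137/2666= - 2^ (-1)*31^( - 1) * 43^(-1 )*  137^1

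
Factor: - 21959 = - 7^1*3137^1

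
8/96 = 1/12 = 0.08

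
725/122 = 725/122 = 5.94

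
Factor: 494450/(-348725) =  - 682/481 = - 2^1*11^1*13^( - 1)*31^1*37^ ( - 1 )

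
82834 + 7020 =89854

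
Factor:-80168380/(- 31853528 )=20042095/7963382  =  2^ ( - 1) * 5^1 * 7^( - 2 )*23^( - 1)*577^1*3533^ ( - 1 ) * 6947^1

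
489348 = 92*5319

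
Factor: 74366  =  2^1*19^2 * 103^1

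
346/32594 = 173/16297 = 0.01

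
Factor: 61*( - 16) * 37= -2^4*37^1*61^1 = -36112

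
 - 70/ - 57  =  1 + 13/57 = 1.23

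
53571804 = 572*93657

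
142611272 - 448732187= - 306120915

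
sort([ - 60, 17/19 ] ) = [ - 60, 17/19]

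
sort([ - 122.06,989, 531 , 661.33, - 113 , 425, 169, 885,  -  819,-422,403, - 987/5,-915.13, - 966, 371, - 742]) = [-966, - 915.13, - 819, - 742, -422, -987/5,-122.06,  -  113, 169, 371 , 403, 425, 531, 661.33,  885,989] 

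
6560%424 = 200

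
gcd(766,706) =2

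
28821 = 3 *9607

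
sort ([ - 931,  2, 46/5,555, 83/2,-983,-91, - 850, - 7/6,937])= [-983,-931, - 850, - 91, - 7/6, 2, 46/5, 83/2, 555, 937]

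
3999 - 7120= - 3121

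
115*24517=2819455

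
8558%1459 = 1263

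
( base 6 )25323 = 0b111011010011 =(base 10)3795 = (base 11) 2940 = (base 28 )4NF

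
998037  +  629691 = 1627728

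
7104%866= 176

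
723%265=193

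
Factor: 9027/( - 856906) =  - 2^ ( - 1 )*3^2 *17^1*59^1*157^ ( - 1 )*2729^(-1 ) 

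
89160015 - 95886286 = -6726271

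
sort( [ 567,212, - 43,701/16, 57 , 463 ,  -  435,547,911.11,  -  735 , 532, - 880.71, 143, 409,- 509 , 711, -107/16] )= [ - 880.71, - 735,  -  509, - 435,  -  43, - 107/16,701/16,57,143,212,409 , 463,532,547 , 567,  711 , 911.11]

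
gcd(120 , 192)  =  24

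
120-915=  -795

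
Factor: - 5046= - 2^1*3^1*29^2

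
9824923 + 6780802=16605725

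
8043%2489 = 576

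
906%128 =10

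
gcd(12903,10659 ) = 561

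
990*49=48510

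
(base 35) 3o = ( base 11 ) 108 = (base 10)129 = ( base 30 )49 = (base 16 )81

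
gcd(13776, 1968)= 1968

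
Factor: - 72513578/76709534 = -36256789/38354767 = - 11^( - 1 ) * 71^1*257^1*887^( - 1)*1987^1*3931^(- 1 )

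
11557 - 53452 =-41895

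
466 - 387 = 79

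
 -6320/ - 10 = 632 + 0/1 = 632.00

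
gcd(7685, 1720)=5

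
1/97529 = 1/97529 = 0.00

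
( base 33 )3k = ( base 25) 4J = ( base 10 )119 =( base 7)230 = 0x77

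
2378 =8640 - 6262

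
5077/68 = 5077/68 = 74.66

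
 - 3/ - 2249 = 3/2249=0.00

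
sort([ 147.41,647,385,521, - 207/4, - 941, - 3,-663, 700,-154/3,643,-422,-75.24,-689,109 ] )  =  [ - 941,-689 , - 663,- 422, - 75.24, - 207/4, - 154/3, - 3,109, 147.41,385, 521,  643, 647,700] 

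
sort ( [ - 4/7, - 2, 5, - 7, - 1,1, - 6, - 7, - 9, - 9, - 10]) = [ - 10, - 9, - 9, - 7, - 7, - 6, - 2, - 1,-4/7, 1,  5]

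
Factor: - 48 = -2^4 * 3^1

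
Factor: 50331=3^1*19^1*883^1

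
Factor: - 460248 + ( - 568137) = -1028385 = - 3^2*5^1*22853^1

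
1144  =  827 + 317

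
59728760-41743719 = 17985041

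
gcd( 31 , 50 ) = 1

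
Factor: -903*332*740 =-221849040 = - 2^4*3^1*5^1*7^1*37^1 * 43^1*83^1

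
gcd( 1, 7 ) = 1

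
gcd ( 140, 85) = 5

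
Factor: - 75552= -2^5*3^1*787^1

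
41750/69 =41750/69 = 605.07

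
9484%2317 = 216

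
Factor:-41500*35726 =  - 2^3 * 5^3*83^1*17863^1  =  -1482629000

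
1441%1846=1441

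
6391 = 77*83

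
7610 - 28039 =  - 20429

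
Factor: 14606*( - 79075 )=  - 2^1*5^2*67^1 * 109^1*3163^1 =- 1154969450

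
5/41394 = 5/41394 = 0.00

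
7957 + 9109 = 17066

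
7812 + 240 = 8052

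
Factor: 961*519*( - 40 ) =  - 2^3 * 3^1*5^1 * 31^2*173^1 = - 19950360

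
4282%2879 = 1403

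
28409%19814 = 8595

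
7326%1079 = 852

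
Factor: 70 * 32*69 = 154560 = 2^6*3^1*5^1*7^1*23^1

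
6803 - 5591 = 1212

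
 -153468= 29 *( - 5292)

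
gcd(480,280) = 40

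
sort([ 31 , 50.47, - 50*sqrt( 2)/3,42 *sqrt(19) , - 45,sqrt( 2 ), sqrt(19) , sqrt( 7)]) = [ - 45, - 50*sqrt (2)/3,sqrt( 2 ),sqrt( 7),sqrt( 19 ),31 , 50.47,42*sqrt(19)]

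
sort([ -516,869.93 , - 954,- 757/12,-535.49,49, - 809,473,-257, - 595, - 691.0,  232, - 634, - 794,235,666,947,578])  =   [ - 954, - 809, - 794, -691.0,-634, - 595, - 535.49, - 516, - 257, - 757/12,49, 232,  235, 473,578,666,869.93,947 ]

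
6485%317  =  145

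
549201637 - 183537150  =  365664487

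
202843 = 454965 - 252122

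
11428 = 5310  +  6118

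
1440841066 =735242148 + 705598918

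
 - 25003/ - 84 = 297 + 55/84 = 297.65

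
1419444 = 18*78858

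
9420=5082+4338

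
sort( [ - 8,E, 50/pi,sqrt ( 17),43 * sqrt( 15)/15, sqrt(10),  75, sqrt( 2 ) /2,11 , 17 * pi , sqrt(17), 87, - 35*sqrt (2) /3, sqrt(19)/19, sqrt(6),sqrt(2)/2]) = [  -  35*sqrt(2)/3, - 8,sqrt(19)/19, sqrt ( 2) /2,  sqrt ( 2)/2,sqrt( 6),E, sqrt ( 10),sqrt (17 ),sqrt( 17) , 11 , 43* sqrt (15)/15,50/pi, 17*pi,75, 87] 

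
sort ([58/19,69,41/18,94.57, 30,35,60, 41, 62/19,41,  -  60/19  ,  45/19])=[ - 60/19,41/18,45/19 , 58/19, 62/19  ,  30, 35, 41,41 , 60,69,94.57]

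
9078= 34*267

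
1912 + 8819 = 10731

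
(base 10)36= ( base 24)1c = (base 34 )12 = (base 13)2a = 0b100100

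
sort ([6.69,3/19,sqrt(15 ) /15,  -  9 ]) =[- 9, 3/19,sqrt( 15)/15 , 6.69]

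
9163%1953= 1351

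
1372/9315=1372/9315 =0.15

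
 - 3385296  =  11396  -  3396692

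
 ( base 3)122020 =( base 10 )465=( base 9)566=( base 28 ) GH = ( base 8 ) 721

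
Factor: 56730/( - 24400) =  - 2^(-3)*3^1*5^(  -  1)*31^1 = - 93/40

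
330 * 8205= 2707650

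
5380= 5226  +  154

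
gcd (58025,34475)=25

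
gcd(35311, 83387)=1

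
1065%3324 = 1065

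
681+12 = 693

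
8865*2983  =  26444295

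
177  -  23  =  154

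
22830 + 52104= 74934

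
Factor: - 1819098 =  - 2^1*3^5*19^1*197^1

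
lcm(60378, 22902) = 664158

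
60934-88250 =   -  27316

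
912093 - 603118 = 308975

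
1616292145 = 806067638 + 810224507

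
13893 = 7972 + 5921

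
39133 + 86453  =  125586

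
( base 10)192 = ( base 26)7A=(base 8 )300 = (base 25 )7H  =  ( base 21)93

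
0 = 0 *139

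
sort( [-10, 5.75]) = [ - 10, 5.75 ] 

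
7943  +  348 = 8291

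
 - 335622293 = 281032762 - 616655055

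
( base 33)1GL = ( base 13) 990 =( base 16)666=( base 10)1638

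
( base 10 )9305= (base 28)BO9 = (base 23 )hdd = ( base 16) 2459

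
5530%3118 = 2412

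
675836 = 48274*14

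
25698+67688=93386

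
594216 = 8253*72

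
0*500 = 0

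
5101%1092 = 733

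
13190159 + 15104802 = 28294961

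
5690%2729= 232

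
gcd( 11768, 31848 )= 8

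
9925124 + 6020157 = 15945281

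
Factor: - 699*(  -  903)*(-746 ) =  - 2^1*3^2*7^1*43^1*233^1*373^1   =  -470872962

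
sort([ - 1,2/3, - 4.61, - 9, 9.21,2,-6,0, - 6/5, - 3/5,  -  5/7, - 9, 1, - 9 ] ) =[-9, - 9,-9,-6, - 4.61,- 6/5, - 1, - 5/7, - 3/5,0, 2/3,1, 2, 9.21]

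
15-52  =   - 37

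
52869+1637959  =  1690828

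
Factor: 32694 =2^1*3^1 * 5449^1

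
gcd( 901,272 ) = 17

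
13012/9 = 13012/9 = 1445.78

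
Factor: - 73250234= - 2^1*157^1*263^1*887^1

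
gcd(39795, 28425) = 5685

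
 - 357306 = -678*527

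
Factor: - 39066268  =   - 2^2*9766567^1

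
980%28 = 0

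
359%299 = 60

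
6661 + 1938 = 8599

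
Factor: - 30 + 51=21  =  3^1*7^1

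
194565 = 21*9265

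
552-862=- 310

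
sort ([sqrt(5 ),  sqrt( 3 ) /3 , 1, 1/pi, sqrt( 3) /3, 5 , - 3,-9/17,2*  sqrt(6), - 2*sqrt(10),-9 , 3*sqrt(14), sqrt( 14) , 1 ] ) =[- 9, - 2*sqrt( 10 ) , -3, - 9/17, 1/pi,sqrt( 3 ) /3, sqrt( 3)/3, 1,  1, sqrt(5), sqrt( 14 ), 2*sqrt( 6),5, 3*sqrt (14 ) ]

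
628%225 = 178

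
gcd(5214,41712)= 5214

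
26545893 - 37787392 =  - 11241499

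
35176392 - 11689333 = 23487059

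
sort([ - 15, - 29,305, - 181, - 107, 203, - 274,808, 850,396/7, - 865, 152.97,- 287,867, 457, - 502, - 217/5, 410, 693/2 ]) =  [  -  865, - 502, - 287, - 274, - 181, -107, - 217/5, - 29 , - 15 , 396/7, 152.97,203, 305,693/2, 410,457, 808,850, 867] 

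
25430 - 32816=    - 7386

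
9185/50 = 183  +  7/10  =  183.70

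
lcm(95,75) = 1425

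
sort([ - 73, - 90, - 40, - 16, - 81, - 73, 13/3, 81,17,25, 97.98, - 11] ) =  [ - 90, - 81,  -  73, - 73, - 40, - 16, - 11,13/3,  17, 25 , 81, 97.98] 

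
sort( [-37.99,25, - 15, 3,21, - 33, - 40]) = [-40,  -  37.99, -33, - 15,3,21,  25] 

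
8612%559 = 227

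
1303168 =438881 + 864287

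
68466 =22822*3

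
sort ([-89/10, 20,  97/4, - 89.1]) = [ - 89.1, - 89/10, 20,97/4 ]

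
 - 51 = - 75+24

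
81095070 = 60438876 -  - 20656194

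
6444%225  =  144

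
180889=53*3413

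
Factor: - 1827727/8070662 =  - 2^( - 1 )*11^1*37^( - 1 )*109063^ ( - 1) * 166157^1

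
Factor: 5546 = 2^1 * 47^1*59^1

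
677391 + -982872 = -305481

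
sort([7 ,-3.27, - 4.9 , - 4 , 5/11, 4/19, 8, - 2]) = [ - 4.9, - 4, - 3.27 , - 2,4/19, 5/11, 7,8 ] 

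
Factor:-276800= - 2^6*5^2*173^1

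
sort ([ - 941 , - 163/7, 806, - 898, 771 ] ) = [ - 941, - 898, - 163/7 , 771, 806]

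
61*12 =732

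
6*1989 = 11934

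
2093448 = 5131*408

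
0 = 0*645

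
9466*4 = 37864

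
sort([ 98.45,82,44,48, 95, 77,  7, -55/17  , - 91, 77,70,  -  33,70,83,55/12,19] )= [ - 91, - 33, - 55/17, 55/12,7  ,  19,44,48, 70, 70, 77 , 77,82, 83, 95,98.45 ] 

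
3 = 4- 1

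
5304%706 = 362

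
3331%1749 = 1582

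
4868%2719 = 2149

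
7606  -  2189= 5417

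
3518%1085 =263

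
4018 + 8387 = 12405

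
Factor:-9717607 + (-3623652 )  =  -13341259^1 = - 13341259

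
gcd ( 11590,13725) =305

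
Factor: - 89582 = - 2^1*47^1*953^1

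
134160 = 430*312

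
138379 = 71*1949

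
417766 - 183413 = 234353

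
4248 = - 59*( - 72 ) 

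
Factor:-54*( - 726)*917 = 2^2*3^4 * 7^1*11^2*131^1 = 35950068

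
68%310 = 68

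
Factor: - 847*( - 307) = 7^1*11^2 * 307^1=260029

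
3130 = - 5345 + 8475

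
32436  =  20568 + 11868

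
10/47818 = 5/23909=0.00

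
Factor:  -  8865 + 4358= - 4507^1 = -  4507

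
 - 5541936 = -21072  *263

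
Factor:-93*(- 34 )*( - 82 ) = -2^2*3^1*17^1*31^1*41^1 = -259284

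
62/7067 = 62/7067 =0.01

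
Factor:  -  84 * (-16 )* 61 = 2^6*3^1*7^1*61^1= 81984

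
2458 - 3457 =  - 999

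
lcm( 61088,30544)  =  61088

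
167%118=49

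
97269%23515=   3209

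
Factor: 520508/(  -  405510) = -2^1*3^ (-1)*5^ (-1)*7^( - 1)*1931^(-1)*130127^1 = -260254/202755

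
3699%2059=1640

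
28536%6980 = 616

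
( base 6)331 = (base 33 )3s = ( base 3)11201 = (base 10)127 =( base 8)177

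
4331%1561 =1209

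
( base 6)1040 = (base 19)CC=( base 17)E2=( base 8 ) 360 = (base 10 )240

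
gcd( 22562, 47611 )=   1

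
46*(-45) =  - 2070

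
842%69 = 14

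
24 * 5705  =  136920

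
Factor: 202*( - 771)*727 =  - 113224434 = - 2^1*3^1*101^1  *  257^1*727^1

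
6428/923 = 6  +  890/923 = 6.96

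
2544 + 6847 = 9391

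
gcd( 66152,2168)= 8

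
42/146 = 21/73 = 0.29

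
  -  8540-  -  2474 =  - 6066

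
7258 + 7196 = 14454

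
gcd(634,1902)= 634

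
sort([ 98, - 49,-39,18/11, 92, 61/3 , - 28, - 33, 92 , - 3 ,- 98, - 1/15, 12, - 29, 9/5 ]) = [-98 , - 49, - 39, - 33, - 29, - 28,- 3, - 1/15, 18/11, 9/5,12,  61/3, 92, 92,98 ]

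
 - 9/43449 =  - 1 + 14480/14483 = -0.00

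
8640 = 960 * 9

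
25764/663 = 38 + 190/221= 38.86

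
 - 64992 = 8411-73403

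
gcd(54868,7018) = 638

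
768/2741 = 768/2741= 0.28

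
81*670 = 54270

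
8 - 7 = 1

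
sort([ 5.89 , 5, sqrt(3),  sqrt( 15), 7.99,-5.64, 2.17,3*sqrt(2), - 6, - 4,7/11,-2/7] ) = [ - 6, -5.64, - 4, - 2/7, 7/11,sqrt( 3 ),2.17, sqrt(15), 3*sqrt( 2),5  ,  5.89, 7.99]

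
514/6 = 257/3 = 85.67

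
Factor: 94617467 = 7^1*67^1 *201743^1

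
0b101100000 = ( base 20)HC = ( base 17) 13c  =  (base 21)gg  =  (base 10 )352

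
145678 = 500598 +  - 354920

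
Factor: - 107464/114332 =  - 266/283 = - 2^1*7^1*19^1*283^( - 1)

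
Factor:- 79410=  - 2^1 * 3^1*5^1*2647^1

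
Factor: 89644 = 2^2*73^1*307^1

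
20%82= 20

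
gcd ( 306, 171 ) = 9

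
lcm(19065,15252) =76260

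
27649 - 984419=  - 956770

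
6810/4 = 3405/2=1702.50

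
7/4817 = 7/4817 = 0.00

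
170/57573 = 170/57573=0.00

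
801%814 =801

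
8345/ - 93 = -8345/93  =  -89.73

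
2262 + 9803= 12065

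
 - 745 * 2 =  - 1490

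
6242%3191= 3051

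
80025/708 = 113 + 7/236 = 113.03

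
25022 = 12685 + 12337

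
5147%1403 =938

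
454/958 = 227/479 = 0.47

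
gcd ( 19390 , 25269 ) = 1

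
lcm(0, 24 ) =0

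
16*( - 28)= - 448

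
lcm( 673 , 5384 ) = 5384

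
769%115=79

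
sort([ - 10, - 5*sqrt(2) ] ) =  [ - 10,-5*sqrt(2 )]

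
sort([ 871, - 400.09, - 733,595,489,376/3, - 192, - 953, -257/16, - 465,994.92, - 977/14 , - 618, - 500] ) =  [  -  953, - 733, - 618, - 500,  -  465,  -  400.09, - 192, - 977/14, - 257/16, 376/3,489, 595,871, 994.92 ] 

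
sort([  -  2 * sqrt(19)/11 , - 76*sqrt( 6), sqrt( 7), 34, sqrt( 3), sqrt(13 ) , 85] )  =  [ - 76*sqrt(6), - 2*sqrt( 19)/11, sqrt(3 ), sqrt(7 ), sqrt(13),34, 85] 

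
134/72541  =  134/72541 = 0.00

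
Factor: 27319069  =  79^1*345811^1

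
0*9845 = 0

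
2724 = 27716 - 24992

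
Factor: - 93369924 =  - 2^2*3^2*2593609^1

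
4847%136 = 87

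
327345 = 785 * 417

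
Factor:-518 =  - 2^1*7^1 * 37^1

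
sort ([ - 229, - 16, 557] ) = [  -  229,-16 , 557] 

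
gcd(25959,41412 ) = 51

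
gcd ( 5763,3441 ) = 3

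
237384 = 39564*6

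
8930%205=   115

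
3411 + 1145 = 4556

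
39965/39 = 39965/39  =  1024.74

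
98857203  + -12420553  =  86436650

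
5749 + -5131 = 618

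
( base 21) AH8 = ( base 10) 4775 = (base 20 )BIF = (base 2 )1001010100111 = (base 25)7g0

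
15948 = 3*5316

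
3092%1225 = 642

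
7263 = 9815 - 2552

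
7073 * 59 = 417307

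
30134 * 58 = 1747772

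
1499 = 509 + 990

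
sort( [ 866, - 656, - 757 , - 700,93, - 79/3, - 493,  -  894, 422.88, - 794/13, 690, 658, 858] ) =[ - 894, - 757, - 700, - 656, - 493,-794/13, - 79/3, 93, 422.88,658, 690 , 858, 866]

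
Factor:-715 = -5^1*11^1*13^1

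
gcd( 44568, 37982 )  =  2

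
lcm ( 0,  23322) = 0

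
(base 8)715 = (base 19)155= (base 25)IB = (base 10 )461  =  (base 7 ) 1226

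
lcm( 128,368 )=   2944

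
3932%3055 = 877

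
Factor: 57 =3^1*19^1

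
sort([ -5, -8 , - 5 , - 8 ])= [ - 8, - 8, - 5, - 5 ] 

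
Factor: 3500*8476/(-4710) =-2966600/471 = - 2^3*3^(- 1 )*5^2*7^1*13^1*157^(-1)*163^1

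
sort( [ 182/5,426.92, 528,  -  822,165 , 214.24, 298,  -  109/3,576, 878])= [ - 822,  -  109/3,182/5, 165, 214.24, 298, 426.92, 528,  576, 878]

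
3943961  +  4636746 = 8580707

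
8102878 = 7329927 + 772951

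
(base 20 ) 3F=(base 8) 113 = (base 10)75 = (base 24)33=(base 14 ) 55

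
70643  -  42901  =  27742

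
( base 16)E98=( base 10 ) 3736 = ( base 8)7230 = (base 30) 44g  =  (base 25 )5ob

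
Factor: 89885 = 5^1*17977^1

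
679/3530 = 679/3530 = 0.19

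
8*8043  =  64344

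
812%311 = 190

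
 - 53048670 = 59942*(-885)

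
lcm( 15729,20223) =141561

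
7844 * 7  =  54908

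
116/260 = 29/65 = 0.45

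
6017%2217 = 1583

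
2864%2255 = 609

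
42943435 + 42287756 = 85231191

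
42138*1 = 42138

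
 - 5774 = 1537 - 7311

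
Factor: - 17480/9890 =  - 76/43=- 2^2*19^1*43^ ( - 1 )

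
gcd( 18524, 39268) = 4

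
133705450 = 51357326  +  82348124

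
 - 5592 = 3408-9000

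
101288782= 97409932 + 3878850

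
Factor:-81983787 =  - 3^1*433^1*63113^1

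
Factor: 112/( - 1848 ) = -2^1*3^(-1)*11^( - 1) = - 2/33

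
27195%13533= 129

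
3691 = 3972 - 281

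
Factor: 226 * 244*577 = 31818088 = 2^3*61^1*113^1 * 577^1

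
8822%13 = 8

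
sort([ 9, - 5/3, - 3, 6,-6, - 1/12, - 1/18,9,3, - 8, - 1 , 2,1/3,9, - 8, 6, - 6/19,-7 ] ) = [- 8, - 8,-7,-6,  -  3, - 5/3, - 1,-6/19  , - 1/12,- 1/18 , 1/3, 2, 3 , 6, 6,9, 9, 9] 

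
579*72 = 41688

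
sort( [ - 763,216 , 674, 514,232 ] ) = [ - 763,216,232, 514,674] 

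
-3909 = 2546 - 6455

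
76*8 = 608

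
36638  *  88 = 3224144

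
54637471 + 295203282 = 349840753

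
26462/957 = 27+623/957 =27.65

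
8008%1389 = 1063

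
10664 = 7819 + 2845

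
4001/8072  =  4001/8072 = 0.50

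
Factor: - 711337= - 11^1 * 64667^1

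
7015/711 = 9 + 616/711 = 9.87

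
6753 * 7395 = 49938435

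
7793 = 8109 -316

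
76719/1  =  76719 =76719.00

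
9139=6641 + 2498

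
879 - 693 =186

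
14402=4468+9934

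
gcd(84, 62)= 2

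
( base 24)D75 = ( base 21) H7H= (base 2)1110111101101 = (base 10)7661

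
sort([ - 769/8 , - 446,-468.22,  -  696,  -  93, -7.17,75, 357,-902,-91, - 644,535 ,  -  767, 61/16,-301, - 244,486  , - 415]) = [ - 902, - 767, - 696, - 644, - 468.22, - 446 ,-415, - 301, - 244, - 769/8, - 93,  -  91,- 7.17,61/16,75,357,486,535] 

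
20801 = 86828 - 66027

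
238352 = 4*59588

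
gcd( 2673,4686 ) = 33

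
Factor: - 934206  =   - 2^1*3^1*7^1*13^1 *29^1 * 59^1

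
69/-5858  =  -1 + 5789/5858 = - 0.01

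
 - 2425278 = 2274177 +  - 4699455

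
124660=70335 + 54325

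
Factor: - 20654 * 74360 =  - 1535831440=- 2^4*5^1*11^1*13^2 * 23^1*449^1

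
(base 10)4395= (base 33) 416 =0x112B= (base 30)4qf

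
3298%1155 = 988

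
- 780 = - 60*13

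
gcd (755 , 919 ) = 1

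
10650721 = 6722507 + 3928214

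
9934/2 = 4967=4967.00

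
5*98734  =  493670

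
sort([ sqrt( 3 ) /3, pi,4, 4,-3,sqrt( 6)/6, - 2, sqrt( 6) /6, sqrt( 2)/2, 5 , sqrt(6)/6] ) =[ - 3, - 2, sqrt( 6) /6,sqrt( 6)/6,sqrt(6 ) /6, sqrt( 3 )/3, sqrt( 2 ) /2, pi,4, 4,  5]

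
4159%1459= 1241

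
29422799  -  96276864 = -66854065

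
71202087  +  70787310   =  141989397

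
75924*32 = 2429568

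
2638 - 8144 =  - 5506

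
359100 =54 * 6650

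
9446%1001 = 437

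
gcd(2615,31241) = 1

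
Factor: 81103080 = 2^3*3^1 * 5^1 * 675859^1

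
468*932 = 436176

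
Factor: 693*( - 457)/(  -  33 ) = 3^1*7^1*457^1= 9597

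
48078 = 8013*6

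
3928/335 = 3928/335  =  11.73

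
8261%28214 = 8261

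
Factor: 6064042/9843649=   2^1*23^1 * 41^( - 1) * 241^1*547^1  *240089^( - 1 )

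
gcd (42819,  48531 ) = 21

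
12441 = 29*429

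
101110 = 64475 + 36635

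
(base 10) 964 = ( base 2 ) 1111000100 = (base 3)1022201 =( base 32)U4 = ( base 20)284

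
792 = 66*12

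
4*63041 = 252164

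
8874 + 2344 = 11218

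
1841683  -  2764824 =-923141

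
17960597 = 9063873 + 8896724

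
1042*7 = 7294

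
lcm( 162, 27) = 162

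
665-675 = -10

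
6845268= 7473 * 916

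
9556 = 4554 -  - 5002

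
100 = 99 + 1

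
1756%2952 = 1756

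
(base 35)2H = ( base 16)57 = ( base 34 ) 2j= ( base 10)87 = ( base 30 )2R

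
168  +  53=221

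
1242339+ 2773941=4016280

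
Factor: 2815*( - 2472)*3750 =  - 26095050000  =  - 2^4*3^2*5^5*103^1*563^1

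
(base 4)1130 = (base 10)92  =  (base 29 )35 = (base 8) 134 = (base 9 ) 112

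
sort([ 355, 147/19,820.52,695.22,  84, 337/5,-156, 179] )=[ - 156, 147/19,337/5, 84, 179, 355,695.22, 820.52] 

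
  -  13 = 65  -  78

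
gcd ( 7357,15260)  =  7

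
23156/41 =564 +32/41 =564.78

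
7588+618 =8206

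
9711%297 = 207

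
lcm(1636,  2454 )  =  4908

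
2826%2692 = 134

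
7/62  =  7/62 = 0.11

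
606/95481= 202/31827  =  0.01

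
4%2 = 0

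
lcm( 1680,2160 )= 15120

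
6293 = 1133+5160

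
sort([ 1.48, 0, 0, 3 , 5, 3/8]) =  [ 0, 0,3/8 , 1.48,  3,  5] 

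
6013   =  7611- 1598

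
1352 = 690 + 662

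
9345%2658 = 1371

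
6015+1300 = 7315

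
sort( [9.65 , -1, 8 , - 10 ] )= [ - 10, - 1, 8,  9.65 ] 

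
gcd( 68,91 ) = 1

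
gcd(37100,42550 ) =50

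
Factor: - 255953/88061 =-107^( - 1)*311^1= - 311/107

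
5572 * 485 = 2702420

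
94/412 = 47/206 = 0.23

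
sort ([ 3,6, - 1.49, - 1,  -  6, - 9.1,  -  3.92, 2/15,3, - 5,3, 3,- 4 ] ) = [ - 9.1, -6, - 5, - 4,  -  3.92,  -  1.49,-1,2/15,3, 3,3,  3,6]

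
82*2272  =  186304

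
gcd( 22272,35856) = 48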